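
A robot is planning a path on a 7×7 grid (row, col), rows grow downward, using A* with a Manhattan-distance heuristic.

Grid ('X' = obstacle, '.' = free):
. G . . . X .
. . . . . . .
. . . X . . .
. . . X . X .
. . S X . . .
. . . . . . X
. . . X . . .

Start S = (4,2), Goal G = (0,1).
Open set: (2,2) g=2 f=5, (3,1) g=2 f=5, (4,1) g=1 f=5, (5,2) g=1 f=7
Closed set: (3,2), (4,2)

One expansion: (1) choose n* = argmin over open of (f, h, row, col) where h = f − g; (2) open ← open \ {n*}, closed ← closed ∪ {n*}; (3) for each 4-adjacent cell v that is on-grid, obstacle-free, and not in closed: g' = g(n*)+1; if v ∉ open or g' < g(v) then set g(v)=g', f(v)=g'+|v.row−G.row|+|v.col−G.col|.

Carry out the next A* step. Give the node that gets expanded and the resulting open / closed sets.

step 1: expand (2,2) (f=5, h=3) → closed; open now [(1,2) g=3 f=5, (2,1) g=3 f=5, (3,1) g=2 f=5, (4,1) g=1 f=5, (5,2) g=1 f=7]

expanded=(2,2); open=[(1,2) g=3 f=5, (2,1) g=3 f=5, (3,1) g=2 f=5, (4,1) g=1 f=5, (5,2) g=1 f=7]; closed=[(2,2), (3,2), (4,2)]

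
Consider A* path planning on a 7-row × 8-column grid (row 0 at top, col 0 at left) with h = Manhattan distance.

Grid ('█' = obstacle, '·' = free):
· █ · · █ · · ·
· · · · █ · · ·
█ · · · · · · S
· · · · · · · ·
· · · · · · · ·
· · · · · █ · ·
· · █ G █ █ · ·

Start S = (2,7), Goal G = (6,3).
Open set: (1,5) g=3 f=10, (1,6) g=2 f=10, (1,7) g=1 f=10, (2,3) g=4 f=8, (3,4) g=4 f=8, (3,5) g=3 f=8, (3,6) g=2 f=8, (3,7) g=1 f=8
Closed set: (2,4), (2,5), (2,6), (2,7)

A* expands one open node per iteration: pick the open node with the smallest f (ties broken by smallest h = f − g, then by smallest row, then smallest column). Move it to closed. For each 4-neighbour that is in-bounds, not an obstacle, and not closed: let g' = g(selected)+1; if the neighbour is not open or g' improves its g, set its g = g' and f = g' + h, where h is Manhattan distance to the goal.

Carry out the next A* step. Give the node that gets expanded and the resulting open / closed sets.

step 1: expand (2,3) (f=8, h=4) → closed; open now [(1,3) g=5 f=10, (1,5) g=3 f=10, (1,6) g=2 f=10, (1,7) g=1 f=10, (2,2) g=5 f=10, (3,3) g=5 f=8, (3,4) g=4 f=8, (3,5) g=3 f=8, (3,6) g=2 f=8, (3,7) g=1 f=8]

expanded=(2,3); open=[(1,3) g=5 f=10, (1,5) g=3 f=10, (1,6) g=2 f=10, (1,7) g=1 f=10, (2,2) g=5 f=10, (3,3) g=5 f=8, (3,4) g=4 f=8, (3,5) g=3 f=8, (3,6) g=2 f=8, (3,7) g=1 f=8]; closed=[(2,3), (2,4), (2,5), (2,6), (2,7)]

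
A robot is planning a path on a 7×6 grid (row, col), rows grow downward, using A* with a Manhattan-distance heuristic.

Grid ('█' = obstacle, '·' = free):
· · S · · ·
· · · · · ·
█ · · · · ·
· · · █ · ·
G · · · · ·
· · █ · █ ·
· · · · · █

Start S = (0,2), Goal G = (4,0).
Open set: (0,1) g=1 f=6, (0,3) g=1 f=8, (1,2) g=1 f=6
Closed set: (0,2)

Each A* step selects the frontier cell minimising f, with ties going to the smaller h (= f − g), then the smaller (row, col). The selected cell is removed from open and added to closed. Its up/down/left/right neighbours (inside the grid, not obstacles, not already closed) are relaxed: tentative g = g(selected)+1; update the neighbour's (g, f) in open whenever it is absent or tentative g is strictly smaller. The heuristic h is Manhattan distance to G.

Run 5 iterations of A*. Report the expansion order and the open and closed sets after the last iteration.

step 1: expand (0,1) (f=6, h=5) → closed; open now [(0,0) g=2 f=6, (0,3) g=1 f=8, (1,1) g=2 f=6, (1,2) g=1 f=6]
step 2: expand (0,0) (f=6, h=4) → closed; open now [(0,3) g=1 f=8, (1,0) g=3 f=6, (1,1) g=2 f=6, (1,2) g=1 f=6]
step 3: expand (1,0) (f=6, h=3) → closed; open now [(0,3) g=1 f=8, (1,1) g=2 f=6, (1,2) g=1 f=6]
step 4: expand (1,1) (f=6, h=4) → closed; open now [(0,3) g=1 f=8, (1,2) g=1 f=6, (2,1) g=3 f=6]
step 5: expand (2,1) (f=6, h=3) → closed; open now [(0,3) g=1 f=8, (1,2) g=1 f=6, (2,2) g=4 f=8, (3,1) g=4 f=6]

order=[(0,1) → (0,0) → (1,0) → (1,1) → (2,1)]; open=[(0,3) g=1 f=8, (1,2) g=1 f=6, (2,2) g=4 f=8, (3,1) g=4 f=6]; closed=[(0,0), (0,1), (0,2), (1,0), (1,1), (2,1)]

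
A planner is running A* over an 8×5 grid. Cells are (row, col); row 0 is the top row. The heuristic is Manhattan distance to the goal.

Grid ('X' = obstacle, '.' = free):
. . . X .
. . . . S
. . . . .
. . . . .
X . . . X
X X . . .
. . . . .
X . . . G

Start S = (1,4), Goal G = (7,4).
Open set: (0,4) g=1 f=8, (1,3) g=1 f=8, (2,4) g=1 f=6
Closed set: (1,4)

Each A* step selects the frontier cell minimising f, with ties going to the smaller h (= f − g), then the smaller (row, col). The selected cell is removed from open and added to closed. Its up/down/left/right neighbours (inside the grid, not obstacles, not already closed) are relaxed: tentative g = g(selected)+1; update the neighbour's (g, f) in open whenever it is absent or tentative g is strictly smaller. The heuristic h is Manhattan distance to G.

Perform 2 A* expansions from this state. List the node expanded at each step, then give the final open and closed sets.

order=[(2,4) → (3,4)]; open=[(0,4) g=1 f=8, (1,3) g=1 f=8, (2,3) g=2 f=8, (3,3) g=3 f=8]; closed=[(1,4), (2,4), (3,4)]

step 1: expand (2,4) (f=6, h=5) → closed; open now [(0,4) g=1 f=8, (1,3) g=1 f=8, (2,3) g=2 f=8, (3,4) g=2 f=6]
step 2: expand (3,4) (f=6, h=4) → closed; open now [(0,4) g=1 f=8, (1,3) g=1 f=8, (2,3) g=2 f=8, (3,3) g=3 f=8]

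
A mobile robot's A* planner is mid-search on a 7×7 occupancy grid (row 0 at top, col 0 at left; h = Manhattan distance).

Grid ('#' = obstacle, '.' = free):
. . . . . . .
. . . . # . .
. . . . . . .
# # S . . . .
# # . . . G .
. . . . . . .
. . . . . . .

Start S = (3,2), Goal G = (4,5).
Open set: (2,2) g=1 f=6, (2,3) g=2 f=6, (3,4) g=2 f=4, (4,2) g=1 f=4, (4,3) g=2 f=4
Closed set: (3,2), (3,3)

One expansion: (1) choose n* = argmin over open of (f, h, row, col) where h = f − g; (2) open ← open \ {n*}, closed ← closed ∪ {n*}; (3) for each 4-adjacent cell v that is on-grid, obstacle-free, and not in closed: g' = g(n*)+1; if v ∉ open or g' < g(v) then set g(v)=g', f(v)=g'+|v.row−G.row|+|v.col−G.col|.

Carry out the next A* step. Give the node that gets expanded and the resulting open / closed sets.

step 1: expand (3,4) (f=4, h=2) → closed; open now [(2,2) g=1 f=6, (2,3) g=2 f=6, (2,4) g=3 f=6, (3,5) g=3 f=4, (4,2) g=1 f=4, (4,3) g=2 f=4, (4,4) g=3 f=4]

expanded=(3,4); open=[(2,2) g=1 f=6, (2,3) g=2 f=6, (2,4) g=3 f=6, (3,5) g=3 f=4, (4,2) g=1 f=4, (4,3) g=2 f=4, (4,4) g=3 f=4]; closed=[(3,2), (3,3), (3,4)]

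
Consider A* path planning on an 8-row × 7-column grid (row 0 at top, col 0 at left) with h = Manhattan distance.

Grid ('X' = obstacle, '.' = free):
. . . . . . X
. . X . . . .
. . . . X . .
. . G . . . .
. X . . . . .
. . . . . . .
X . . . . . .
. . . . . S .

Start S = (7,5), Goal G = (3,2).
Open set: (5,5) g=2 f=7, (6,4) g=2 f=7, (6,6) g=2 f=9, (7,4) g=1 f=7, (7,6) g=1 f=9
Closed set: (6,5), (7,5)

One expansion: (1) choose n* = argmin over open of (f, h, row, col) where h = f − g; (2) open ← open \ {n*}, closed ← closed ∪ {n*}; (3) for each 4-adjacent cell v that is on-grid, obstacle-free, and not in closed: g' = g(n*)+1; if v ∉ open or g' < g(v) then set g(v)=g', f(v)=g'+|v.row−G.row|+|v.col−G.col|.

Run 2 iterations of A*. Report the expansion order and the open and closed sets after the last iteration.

order=[(5,5) → (4,5)]; open=[(3,5) g=4 f=7, (4,4) g=4 f=7, (4,6) g=4 f=9, (5,4) g=3 f=7, (5,6) g=3 f=9, (6,4) g=2 f=7, (6,6) g=2 f=9, (7,4) g=1 f=7, (7,6) g=1 f=9]; closed=[(4,5), (5,5), (6,5), (7,5)]

step 1: expand (5,5) (f=7, h=5) → closed; open now [(4,5) g=3 f=7, (5,4) g=3 f=7, (5,6) g=3 f=9, (6,4) g=2 f=7, (6,6) g=2 f=9, (7,4) g=1 f=7, (7,6) g=1 f=9]
step 2: expand (4,5) (f=7, h=4) → closed; open now [(3,5) g=4 f=7, (4,4) g=4 f=7, (4,6) g=4 f=9, (5,4) g=3 f=7, (5,6) g=3 f=9, (6,4) g=2 f=7, (6,6) g=2 f=9, (7,4) g=1 f=7, (7,6) g=1 f=9]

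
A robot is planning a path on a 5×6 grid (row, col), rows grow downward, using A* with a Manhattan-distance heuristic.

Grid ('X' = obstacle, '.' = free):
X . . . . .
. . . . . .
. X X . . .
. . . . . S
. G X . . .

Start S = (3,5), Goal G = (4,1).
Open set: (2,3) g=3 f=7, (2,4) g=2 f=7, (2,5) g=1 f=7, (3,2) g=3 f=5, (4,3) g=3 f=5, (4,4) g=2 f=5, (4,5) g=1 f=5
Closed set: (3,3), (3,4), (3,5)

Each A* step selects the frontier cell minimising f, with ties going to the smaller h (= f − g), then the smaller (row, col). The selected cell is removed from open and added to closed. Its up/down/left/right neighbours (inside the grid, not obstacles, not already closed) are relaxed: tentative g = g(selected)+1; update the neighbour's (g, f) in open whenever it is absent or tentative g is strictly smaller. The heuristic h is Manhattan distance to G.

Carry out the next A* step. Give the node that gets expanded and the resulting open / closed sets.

expanded=(3,2); open=[(2,3) g=3 f=7, (2,4) g=2 f=7, (2,5) g=1 f=7, (3,1) g=4 f=5, (4,3) g=3 f=5, (4,4) g=2 f=5, (4,5) g=1 f=5]; closed=[(3,2), (3,3), (3,4), (3,5)]

step 1: expand (3,2) (f=5, h=2) → closed; open now [(2,3) g=3 f=7, (2,4) g=2 f=7, (2,5) g=1 f=7, (3,1) g=4 f=5, (4,3) g=3 f=5, (4,4) g=2 f=5, (4,5) g=1 f=5]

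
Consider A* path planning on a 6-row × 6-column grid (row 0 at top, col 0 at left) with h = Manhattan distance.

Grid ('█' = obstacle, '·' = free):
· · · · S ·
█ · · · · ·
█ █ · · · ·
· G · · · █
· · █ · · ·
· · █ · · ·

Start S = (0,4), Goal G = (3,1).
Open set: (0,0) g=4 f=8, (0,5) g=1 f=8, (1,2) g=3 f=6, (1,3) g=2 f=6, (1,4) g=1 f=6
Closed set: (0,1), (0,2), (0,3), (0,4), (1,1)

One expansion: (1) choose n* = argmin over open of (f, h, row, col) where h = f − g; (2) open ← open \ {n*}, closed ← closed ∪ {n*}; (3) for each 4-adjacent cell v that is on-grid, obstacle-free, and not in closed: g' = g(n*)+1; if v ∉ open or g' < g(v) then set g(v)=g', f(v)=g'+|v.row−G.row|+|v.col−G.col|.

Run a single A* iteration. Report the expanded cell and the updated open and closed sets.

expanded=(1,2); open=[(0,0) g=4 f=8, (0,5) g=1 f=8, (1,3) g=2 f=6, (1,4) g=1 f=6, (2,2) g=4 f=6]; closed=[(0,1), (0,2), (0,3), (0,4), (1,1), (1,2)]

step 1: expand (1,2) (f=6, h=3) → closed; open now [(0,0) g=4 f=8, (0,5) g=1 f=8, (1,3) g=2 f=6, (1,4) g=1 f=6, (2,2) g=4 f=6]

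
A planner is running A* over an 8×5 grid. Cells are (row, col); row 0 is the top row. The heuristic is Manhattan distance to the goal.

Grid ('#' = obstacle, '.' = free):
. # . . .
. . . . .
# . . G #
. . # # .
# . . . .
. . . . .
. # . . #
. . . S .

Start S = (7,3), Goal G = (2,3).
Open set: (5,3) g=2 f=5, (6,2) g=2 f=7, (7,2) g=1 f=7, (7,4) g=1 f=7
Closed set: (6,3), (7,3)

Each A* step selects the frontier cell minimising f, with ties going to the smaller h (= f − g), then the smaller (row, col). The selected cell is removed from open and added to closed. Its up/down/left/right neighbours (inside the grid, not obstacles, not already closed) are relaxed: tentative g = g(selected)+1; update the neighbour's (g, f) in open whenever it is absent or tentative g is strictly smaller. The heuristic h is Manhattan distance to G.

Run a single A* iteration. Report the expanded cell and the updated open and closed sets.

expanded=(5,3); open=[(4,3) g=3 f=5, (5,2) g=3 f=7, (5,4) g=3 f=7, (6,2) g=2 f=7, (7,2) g=1 f=7, (7,4) g=1 f=7]; closed=[(5,3), (6,3), (7,3)]

step 1: expand (5,3) (f=5, h=3) → closed; open now [(4,3) g=3 f=5, (5,2) g=3 f=7, (5,4) g=3 f=7, (6,2) g=2 f=7, (7,2) g=1 f=7, (7,4) g=1 f=7]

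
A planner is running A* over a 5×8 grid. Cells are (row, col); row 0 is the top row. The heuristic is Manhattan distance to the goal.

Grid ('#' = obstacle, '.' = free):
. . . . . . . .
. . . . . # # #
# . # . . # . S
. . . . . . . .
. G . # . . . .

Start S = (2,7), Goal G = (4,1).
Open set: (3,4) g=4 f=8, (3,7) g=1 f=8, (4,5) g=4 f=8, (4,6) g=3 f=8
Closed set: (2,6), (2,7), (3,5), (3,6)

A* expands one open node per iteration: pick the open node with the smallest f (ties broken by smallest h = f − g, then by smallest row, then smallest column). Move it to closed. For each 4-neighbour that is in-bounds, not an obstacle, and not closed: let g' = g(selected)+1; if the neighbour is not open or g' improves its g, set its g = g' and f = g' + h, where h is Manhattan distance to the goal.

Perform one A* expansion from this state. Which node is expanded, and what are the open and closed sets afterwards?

expanded=(3,4); open=[(2,4) g=5 f=10, (3,3) g=5 f=8, (3,7) g=1 f=8, (4,4) g=5 f=8, (4,5) g=4 f=8, (4,6) g=3 f=8]; closed=[(2,6), (2,7), (3,4), (3,5), (3,6)]

step 1: expand (3,4) (f=8, h=4) → closed; open now [(2,4) g=5 f=10, (3,3) g=5 f=8, (3,7) g=1 f=8, (4,4) g=5 f=8, (4,5) g=4 f=8, (4,6) g=3 f=8]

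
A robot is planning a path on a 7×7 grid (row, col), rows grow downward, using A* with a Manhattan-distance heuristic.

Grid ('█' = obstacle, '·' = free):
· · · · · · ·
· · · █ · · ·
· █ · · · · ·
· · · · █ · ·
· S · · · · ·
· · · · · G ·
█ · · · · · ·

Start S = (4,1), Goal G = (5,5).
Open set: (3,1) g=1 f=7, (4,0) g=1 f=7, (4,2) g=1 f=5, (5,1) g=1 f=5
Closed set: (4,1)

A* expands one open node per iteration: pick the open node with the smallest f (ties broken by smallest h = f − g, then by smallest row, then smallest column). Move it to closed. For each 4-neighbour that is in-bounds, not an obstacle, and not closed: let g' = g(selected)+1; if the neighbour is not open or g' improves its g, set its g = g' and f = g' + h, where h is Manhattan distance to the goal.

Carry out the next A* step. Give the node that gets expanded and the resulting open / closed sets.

expanded=(4,2); open=[(3,1) g=1 f=7, (3,2) g=2 f=7, (4,0) g=1 f=7, (4,3) g=2 f=5, (5,1) g=1 f=5, (5,2) g=2 f=5]; closed=[(4,1), (4,2)]

step 1: expand (4,2) (f=5, h=4) → closed; open now [(3,1) g=1 f=7, (3,2) g=2 f=7, (4,0) g=1 f=7, (4,3) g=2 f=5, (5,1) g=1 f=5, (5,2) g=2 f=5]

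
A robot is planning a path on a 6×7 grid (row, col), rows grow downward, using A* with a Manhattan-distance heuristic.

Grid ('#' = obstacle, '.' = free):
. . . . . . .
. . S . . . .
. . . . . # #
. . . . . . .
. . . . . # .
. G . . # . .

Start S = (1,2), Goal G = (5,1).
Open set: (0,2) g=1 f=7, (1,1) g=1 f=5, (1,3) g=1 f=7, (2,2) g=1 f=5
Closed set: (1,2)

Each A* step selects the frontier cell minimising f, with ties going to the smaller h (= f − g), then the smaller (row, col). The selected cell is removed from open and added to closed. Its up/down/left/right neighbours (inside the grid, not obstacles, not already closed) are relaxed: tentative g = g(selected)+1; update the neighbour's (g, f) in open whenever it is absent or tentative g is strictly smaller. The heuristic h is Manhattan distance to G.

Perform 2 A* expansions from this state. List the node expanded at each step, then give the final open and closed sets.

step 1: expand (1,1) (f=5, h=4) → closed; open now [(0,1) g=2 f=7, (0,2) g=1 f=7, (1,0) g=2 f=7, (1,3) g=1 f=7, (2,1) g=2 f=5, (2,2) g=1 f=5]
step 2: expand (2,1) (f=5, h=3) → closed; open now [(0,1) g=2 f=7, (0,2) g=1 f=7, (1,0) g=2 f=7, (1,3) g=1 f=7, (2,0) g=3 f=7, (2,2) g=1 f=5, (3,1) g=3 f=5]

order=[(1,1) → (2,1)]; open=[(0,1) g=2 f=7, (0,2) g=1 f=7, (1,0) g=2 f=7, (1,3) g=1 f=7, (2,0) g=3 f=7, (2,2) g=1 f=5, (3,1) g=3 f=5]; closed=[(1,1), (1,2), (2,1)]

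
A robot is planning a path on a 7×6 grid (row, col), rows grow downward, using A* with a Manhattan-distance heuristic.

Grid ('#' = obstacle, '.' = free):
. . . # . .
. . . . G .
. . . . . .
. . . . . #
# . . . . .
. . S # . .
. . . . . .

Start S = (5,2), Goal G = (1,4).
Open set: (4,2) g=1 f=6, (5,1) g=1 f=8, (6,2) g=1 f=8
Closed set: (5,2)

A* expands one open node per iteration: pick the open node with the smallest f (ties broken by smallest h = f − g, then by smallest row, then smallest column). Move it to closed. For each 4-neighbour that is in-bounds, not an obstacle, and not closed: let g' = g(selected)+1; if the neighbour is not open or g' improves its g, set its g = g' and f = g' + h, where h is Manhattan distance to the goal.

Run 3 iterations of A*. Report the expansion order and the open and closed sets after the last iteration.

order=[(4,2) → (3,2) → (2,2)]; open=[(1,2) g=4 f=6, (2,1) g=4 f=8, (2,3) g=4 f=6, (3,1) g=3 f=8, (3,3) g=3 f=6, (4,1) g=2 f=8, (4,3) g=2 f=6, (5,1) g=1 f=8, (6,2) g=1 f=8]; closed=[(2,2), (3,2), (4,2), (5,2)]

step 1: expand (4,2) (f=6, h=5) → closed; open now [(3,2) g=2 f=6, (4,1) g=2 f=8, (4,3) g=2 f=6, (5,1) g=1 f=8, (6,2) g=1 f=8]
step 2: expand (3,2) (f=6, h=4) → closed; open now [(2,2) g=3 f=6, (3,1) g=3 f=8, (3,3) g=3 f=6, (4,1) g=2 f=8, (4,3) g=2 f=6, (5,1) g=1 f=8, (6,2) g=1 f=8]
step 3: expand (2,2) (f=6, h=3) → closed; open now [(1,2) g=4 f=6, (2,1) g=4 f=8, (2,3) g=4 f=6, (3,1) g=3 f=8, (3,3) g=3 f=6, (4,1) g=2 f=8, (4,3) g=2 f=6, (5,1) g=1 f=8, (6,2) g=1 f=8]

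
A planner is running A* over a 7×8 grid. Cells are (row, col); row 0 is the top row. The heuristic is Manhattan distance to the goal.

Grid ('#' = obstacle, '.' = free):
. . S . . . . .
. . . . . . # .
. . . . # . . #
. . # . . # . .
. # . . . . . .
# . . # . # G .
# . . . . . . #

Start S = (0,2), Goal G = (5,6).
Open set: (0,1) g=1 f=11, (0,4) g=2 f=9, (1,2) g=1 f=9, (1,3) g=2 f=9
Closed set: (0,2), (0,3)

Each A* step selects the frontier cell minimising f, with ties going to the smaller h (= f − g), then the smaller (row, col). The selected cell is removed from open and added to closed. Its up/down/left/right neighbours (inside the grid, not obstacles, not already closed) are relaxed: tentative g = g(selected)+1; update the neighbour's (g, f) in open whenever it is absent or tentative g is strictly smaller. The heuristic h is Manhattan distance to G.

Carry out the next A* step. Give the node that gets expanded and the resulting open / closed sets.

expanded=(0,4); open=[(0,1) g=1 f=11, (0,5) g=3 f=9, (1,2) g=1 f=9, (1,3) g=2 f=9, (1,4) g=3 f=9]; closed=[(0,2), (0,3), (0,4)]

step 1: expand (0,4) (f=9, h=7) → closed; open now [(0,1) g=1 f=11, (0,5) g=3 f=9, (1,2) g=1 f=9, (1,3) g=2 f=9, (1,4) g=3 f=9]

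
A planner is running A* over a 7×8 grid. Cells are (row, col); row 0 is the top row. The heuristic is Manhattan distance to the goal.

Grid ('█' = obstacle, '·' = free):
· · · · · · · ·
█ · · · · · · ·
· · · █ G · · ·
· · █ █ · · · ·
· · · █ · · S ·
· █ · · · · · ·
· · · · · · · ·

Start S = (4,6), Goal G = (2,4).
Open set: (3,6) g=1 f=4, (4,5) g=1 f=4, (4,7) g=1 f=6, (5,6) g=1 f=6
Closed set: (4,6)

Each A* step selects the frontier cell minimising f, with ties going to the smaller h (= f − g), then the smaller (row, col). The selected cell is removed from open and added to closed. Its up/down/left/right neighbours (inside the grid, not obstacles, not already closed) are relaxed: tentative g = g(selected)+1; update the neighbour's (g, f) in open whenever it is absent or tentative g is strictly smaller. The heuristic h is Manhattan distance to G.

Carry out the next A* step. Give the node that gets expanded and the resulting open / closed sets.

expanded=(3,6); open=[(2,6) g=2 f=4, (3,5) g=2 f=4, (3,7) g=2 f=6, (4,5) g=1 f=4, (4,7) g=1 f=6, (5,6) g=1 f=6]; closed=[(3,6), (4,6)]

step 1: expand (3,6) (f=4, h=3) → closed; open now [(2,6) g=2 f=4, (3,5) g=2 f=4, (3,7) g=2 f=6, (4,5) g=1 f=4, (4,7) g=1 f=6, (5,6) g=1 f=6]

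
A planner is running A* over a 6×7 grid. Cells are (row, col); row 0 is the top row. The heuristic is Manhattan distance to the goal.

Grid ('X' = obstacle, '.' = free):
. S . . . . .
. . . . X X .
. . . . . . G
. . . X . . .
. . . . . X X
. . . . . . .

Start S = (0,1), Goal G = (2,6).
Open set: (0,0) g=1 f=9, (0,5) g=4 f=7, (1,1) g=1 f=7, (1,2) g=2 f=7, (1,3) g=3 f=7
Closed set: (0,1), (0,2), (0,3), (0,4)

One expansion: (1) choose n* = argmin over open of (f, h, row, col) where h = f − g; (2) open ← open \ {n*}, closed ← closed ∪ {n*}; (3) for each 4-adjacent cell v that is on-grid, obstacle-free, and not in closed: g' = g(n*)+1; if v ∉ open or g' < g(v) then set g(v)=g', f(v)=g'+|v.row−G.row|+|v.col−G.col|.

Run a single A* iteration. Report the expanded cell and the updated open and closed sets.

step 1: expand (0,5) (f=7, h=3) → closed; open now [(0,0) g=1 f=9, (0,6) g=5 f=7, (1,1) g=1 f=7, (1,2) g=2 f=7, (1,3) g=3 f=7]

expanded=(0,5); open=[(0,0) g=1 f=9, (0,6) g=5 f=7, (1,1) g=1 f=7, (1,2) g=2 f=7, (1,3) g=3 f=7]; closed=[(0,1), (0,2), (0,3), (0,4), (0,5)]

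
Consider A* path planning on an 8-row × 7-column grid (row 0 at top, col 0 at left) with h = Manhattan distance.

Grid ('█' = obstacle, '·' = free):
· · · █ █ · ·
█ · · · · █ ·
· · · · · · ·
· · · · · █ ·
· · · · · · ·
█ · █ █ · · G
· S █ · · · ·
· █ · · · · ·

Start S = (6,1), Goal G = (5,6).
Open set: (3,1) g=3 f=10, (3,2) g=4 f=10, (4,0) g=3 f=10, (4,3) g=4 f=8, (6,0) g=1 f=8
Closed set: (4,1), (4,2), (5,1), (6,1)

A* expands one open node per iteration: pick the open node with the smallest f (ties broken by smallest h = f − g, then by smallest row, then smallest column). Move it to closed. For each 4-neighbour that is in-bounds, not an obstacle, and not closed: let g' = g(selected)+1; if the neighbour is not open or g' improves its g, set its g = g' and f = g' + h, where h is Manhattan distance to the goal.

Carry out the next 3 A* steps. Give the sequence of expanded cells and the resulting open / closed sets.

step 1: expand (4,3) (f=8, h=4) → closed; open now [(3,1) g=3 f=10, (3,2) g=4 f=10, (3,3) g=5 f=10, (4,0) g=3 f=10, (4,4) g=5 f=8, (6,0) g=1 f=8]
step 2: expand (4,4) (f=8, h=3) → closed; open now [(3,1) g=3 f=10, (3,2) g=4 f=10, (3,3) g=5 f=10, (3,4) g=6 f=10, (4,0) g=3 f=10, (4,5) g=6 f=8, (5,4) g=6 f=8, (6,0) g=1 f=8]
step 3: expand (4,5) (f=8, h=2) → closed; open now [(3,1) g=3 f=10, (3,2) g=4 f=10, (3,3) g=5 f=10, (3,4) g=6 f=10, (4,0) g=3 f=10, (4,6) g=7 f=8, (5,4) g=6 f=8, (5,5) g=7 f=8, (6,0) g=1 f=8]

order=[(4,3) → (4,4) → (4,5)]; open=[(3,1) g=3 f=10, (3,2) g=4 f=10, (3,3) g=5 f=10, (3,4) g=6 f=10, (4,0) g=3 f=10, (4,6) g=7 f=8, (5,4) g=6 f=8, (5,5) g=7 f=8, (6,0) g=1 f=8]; closed=[(4,1), (4,2), (4,3), (4,4), (4,5), (5,1), (6,1)]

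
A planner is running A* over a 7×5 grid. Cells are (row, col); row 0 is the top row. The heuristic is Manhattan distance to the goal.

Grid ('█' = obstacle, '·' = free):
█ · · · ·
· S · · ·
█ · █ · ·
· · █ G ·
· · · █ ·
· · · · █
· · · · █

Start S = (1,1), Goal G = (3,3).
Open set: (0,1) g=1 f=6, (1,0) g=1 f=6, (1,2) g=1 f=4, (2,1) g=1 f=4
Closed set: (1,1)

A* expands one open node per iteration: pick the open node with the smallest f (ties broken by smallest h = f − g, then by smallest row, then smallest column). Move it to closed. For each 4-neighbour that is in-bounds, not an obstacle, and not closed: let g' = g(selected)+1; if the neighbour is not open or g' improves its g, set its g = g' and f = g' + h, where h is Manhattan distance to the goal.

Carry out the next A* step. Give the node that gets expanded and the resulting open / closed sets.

expanded=(1,2); open=[(0,1) g=1 f=6, (0,2) g=2 f=6, (1,0) g=1 f=6, (1,3) g=2 f=4, (2,1) g=1 f=4]; closed=[(1,1), (1,2)]

step 1: expand (1,2) (f=4, h=3) → closed; open now [(0,1) g=1 f=6, (0,2) g=2 f=6, (1,0) g=1 f=6, (1,3) g=2 f=4, (2,1) g=1 f=4]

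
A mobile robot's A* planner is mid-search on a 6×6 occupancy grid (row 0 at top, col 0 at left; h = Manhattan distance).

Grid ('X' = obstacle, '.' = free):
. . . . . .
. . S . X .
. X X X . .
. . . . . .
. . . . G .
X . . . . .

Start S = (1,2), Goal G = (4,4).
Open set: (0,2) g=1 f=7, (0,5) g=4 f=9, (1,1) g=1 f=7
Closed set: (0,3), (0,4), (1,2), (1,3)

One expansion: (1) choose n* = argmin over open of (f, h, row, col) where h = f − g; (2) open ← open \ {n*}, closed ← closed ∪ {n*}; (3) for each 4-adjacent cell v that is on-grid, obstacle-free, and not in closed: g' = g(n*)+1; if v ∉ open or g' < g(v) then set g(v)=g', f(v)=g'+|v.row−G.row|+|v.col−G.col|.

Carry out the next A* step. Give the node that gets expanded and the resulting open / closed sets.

step 1: expand (0,2) (f=7, h=6) → closed; open now [(0,1) g=2 f=9, (0,5) g=4 f=9, (1,1) g=1 f=7]

expanded=(0,2); open=[(0,1) g=2 f=9, (0,5) g=4 f=9, (1,1) g=1 f=7]; closed=[(0,2), (0,3), (0,4), (1,2), (1,3)]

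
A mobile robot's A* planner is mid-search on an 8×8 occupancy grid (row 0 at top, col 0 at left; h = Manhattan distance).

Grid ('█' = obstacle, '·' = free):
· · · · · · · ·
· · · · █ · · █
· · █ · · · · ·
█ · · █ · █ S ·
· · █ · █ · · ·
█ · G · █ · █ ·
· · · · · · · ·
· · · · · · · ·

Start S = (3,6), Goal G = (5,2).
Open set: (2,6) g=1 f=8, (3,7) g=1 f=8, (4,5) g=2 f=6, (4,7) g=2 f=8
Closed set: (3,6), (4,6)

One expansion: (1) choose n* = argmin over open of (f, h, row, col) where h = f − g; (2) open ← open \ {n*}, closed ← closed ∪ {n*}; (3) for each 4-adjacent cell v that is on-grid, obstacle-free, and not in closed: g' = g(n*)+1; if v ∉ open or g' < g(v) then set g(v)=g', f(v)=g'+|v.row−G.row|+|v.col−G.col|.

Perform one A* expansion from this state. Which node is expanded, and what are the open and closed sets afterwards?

expanded=(4,5); open=[(2,6) g=1 f=8, (3,7) g=1 f=8, (4,7) g=2 f=8, (5,5) g=3 f=6]; closed=[(3,6), (4,5), (4,6)]

step 1: expand (4,5) (f=6, h=4) → closed; open now [(2,6) g=1 f=8, (3,7) g=1 f=8, (4,7) g=2 f=8, (5,5) g=3 f=6]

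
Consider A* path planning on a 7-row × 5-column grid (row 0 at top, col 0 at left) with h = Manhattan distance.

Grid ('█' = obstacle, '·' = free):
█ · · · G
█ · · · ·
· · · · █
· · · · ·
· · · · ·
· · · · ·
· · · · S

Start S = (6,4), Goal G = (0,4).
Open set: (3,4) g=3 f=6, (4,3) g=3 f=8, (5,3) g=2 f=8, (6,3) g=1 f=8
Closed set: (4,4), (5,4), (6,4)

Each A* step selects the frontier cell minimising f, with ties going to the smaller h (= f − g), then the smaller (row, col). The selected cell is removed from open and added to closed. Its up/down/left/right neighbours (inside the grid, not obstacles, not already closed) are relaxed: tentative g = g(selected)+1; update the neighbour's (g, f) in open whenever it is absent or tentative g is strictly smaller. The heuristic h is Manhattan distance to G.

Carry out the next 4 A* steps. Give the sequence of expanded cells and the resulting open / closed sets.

order=[(3,4) → (3,3) → (2,3) → (1,3)]; open=[(0,3) g=7 f=8, (1,2) g=7 f=10, (1,4) g=7 f=8, (2,2) g=6 f=10, (3,2) g=5 f=10, (4,3) g=3 f=8, (5,3) g=2 f=8, (6,3) g=1 f=8]; closed=[(1,3), (2,3), (3,3), (3,4), (4,4), (5,4), (6,4)]

step 1: expand (3,4) (f=6, h=3) → closed; open now [(3,3) g=4 f=8, (4,3) g=3 f=8, (5,3) g=2 f=8, (6,3) g=1 f=8]
step 2: expand (3,3) (f=8, h=4) → closed; open now [(2,3) g=5 f=8, (3,2) g=5 f=10, (4,3) g=3 f=8, (5,3) g=2 f=8, (6,3) g=1 f=8]
step 3: expand (2,3) (f=8, h=3) → closed; open now [(1,3) g=6 f=8, (2,2) g=6 f=10, (3,2) g=5 f=10, (4,3) g=3 f=8, (5,3) g=2 f=8, (6,3) g=1 f=8]
step 4: expand (1,3) (f=8, h=2) → closed; open now [(0,3) g=7 f=8, (1,2) g=7 f=10, (1,4) g=7 f=8, (2,2) g=6 f=10, (3,2) g=5 f=10, (4,3) g=3 f=8, (5,3) g=2 f=8, (6,3) g=1 f=8]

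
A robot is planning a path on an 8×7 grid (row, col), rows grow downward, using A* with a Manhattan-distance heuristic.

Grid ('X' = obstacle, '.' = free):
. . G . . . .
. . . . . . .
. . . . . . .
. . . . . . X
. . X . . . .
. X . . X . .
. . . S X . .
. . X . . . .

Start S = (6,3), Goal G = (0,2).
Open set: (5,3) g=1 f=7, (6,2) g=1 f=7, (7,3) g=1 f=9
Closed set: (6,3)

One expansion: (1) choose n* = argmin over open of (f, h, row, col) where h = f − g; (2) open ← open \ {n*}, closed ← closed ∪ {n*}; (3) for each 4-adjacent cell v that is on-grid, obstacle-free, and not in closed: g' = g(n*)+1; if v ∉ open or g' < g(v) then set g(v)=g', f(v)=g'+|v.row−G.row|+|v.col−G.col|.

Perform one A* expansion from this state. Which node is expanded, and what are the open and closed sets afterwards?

step 1: expand (5,3) (f=7, h=6) → closed; open now [(4,3) g=2 f=7, (5,2) g=2 f=7, (6,2) g=1 f=7, (7,3) g=1 f=9]

expanded=(5,3); open=[(4,3) g=2 f=7, (5,2) g=2 f=7, (6,2) g=1 f=7, (7,3) g=1 f=9]; closed=[(5,3), (6,3)]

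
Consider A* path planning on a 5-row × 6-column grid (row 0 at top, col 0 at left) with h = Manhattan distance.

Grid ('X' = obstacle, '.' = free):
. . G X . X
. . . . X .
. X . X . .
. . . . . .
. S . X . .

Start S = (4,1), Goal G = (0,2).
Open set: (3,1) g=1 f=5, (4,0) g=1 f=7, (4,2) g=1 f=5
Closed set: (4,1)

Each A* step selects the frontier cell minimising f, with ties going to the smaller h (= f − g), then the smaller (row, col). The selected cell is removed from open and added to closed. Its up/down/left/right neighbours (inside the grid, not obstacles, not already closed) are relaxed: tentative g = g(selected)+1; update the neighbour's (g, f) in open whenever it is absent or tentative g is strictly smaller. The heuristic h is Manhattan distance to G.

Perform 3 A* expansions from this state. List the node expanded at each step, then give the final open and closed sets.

step 1: expand (3,1) (f=5, h=4) → closed; open now [(3,0) g=2 f=7, (3,2) g=2 f=5, (4,0) g=1 f=7, (4,2) g=1 f=5]
step 2: expand (3,2) (f=5, h=3) → closed; open now [(2,2) g=3 f=5, (3,0) g=2 f=7, (3,3) g=3 f=7, (4,0) g=1 f=7, (4,2) g=1 f=5]
step 3: expand (2,2) (f=5, h=2) → closed; open now [(1,2) g=4 f=5, (3,0) g=2 f=7, (3,3) g=3 f=7, (4,0) g=1 f=7, (4,2) g=1 f=5]

order=[(3,1) → (3,2) → (2,2)]; open=[(1,2) g=4 f=5, (3,0) g=2 f=7, (3,3) g=3 f=7, (4,0) g=1 f=7, (4,2) g=1 f=5]; closed=[(2,2), (3,1), (3,2), (4,1)]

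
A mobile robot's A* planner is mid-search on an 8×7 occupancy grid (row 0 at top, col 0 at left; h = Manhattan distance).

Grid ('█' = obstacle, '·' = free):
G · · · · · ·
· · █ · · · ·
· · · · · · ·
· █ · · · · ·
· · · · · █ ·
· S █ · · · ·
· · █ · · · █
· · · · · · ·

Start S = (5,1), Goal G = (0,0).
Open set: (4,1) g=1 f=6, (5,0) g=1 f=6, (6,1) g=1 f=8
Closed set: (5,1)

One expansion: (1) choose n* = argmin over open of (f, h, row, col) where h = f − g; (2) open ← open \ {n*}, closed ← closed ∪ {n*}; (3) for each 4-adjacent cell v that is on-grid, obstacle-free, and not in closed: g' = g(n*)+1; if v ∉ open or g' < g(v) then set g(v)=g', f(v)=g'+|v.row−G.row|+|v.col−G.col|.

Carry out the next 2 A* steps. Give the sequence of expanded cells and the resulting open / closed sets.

step 1: expand (4,1) (f=6, h=5) → closed; open now [(4,0) g=2 f=6, (4,2) g=2 f=8, (5,0) g=1 f=6, (6,1) g=1 f=8]
step 2: expand (4,0) (f=6, h=4) → closed; open now [(3,0) g=3 f=6, (4,2) g=2 f=8, (5,0) g=1 f=6, (6,1) g=1 f=8]

order=[(4,1) → (4,0)]; open=[(3,0) g=3 f=6, (4,2) g=2 f=8, (5,0) g=1 f=6, (6,1) g=1 f=8]; closed=[(4,0), (4,1), (5,1)]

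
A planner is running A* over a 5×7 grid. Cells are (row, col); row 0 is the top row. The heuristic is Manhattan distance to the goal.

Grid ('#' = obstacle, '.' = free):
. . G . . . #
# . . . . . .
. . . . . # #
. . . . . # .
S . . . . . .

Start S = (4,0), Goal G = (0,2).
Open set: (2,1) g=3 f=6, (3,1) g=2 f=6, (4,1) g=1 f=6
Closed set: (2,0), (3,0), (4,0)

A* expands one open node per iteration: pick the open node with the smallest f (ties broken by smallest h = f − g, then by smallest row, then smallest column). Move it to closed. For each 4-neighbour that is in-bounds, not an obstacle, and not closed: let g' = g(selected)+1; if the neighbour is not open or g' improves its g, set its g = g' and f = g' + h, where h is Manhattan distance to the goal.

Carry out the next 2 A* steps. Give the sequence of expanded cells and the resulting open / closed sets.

step 1: expand (2,1) (f=6, h=3) → closed; open now [(1,1) g=4 f=6, (2,2) g=4 f=6, (3,1) g=2 f=6, (4,1) g=1 f=6]
step 2: expand (1,1) (f=6, h=2) → closed; open now [(0,1) g=5 f=6, (1,2) g=5 f=6, (2,2) g=4 f=6, (3,1) g=2 f=6, (4,1) g=1 f=6]

order=[(2,1) → (1,1)]; open=[(0,1) g=5 f=6, (1,2) g=5 f=6, (2,2) g=4 f=6, (3,1) g=2 f=6, (4,1) g=1 f=6]; closed=[(1,1), (2,0), (2,1), (3,0), (4,0)]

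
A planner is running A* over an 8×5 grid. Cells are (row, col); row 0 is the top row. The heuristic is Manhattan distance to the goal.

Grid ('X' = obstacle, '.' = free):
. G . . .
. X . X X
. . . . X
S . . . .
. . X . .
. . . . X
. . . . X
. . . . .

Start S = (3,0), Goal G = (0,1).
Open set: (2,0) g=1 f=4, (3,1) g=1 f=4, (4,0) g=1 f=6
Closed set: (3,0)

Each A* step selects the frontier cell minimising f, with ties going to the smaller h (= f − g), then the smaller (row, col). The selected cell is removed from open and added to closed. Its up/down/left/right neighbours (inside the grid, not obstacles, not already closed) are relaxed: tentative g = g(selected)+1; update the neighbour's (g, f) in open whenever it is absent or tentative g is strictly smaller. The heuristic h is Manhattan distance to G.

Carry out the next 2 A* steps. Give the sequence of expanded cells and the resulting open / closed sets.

order=[(2,0) → (1,0)]; open=[(0,0) g=3 f=4, (2,1) g=2 f=4, (3,1) g=1 f=4, (4,0) g=1 f=6]; closed=[(1,0), (2,0), (3,0)]

step 1: expand (2,0) (f=4, h=3) → closed; open now [(1,0) g=2 f=4, (2,1) g=2 f=4, (3,1) g=1 f=4, (4,0) g=1 f=6]
step 2: expand (1,0) (f=4, h=2) → closed; open now [(0,0) g=3 f=4, (2,1) g=2 f=4, (3,1) g=1 f=4, (4,0) g=1 f=6]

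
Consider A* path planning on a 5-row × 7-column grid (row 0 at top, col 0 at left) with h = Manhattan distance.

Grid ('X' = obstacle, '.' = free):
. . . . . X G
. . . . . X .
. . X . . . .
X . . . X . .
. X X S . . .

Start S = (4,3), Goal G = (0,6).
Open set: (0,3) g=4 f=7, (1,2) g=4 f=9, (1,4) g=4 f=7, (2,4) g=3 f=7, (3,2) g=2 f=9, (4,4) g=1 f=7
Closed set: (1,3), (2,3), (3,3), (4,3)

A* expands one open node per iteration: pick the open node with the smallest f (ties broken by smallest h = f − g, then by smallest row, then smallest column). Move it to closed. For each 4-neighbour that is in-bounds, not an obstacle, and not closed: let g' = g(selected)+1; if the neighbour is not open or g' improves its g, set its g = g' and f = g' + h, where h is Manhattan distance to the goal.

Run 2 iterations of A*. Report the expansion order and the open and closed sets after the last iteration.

order=[(0,3) → (0,4)]; open=[(0,2) g=5 f=9, (1,2) g=4 f=9, (1,4) g=4 f=7, (2,4) g=3 f=7, (3,2) g=2 f=9, (4,4) g=1 f=7]; closed=[(0,3), (0,4), (1,3), (2,3), (3,3), (4,3)]

step 1: expand (0,3) (f=7, h=3) → closed; open now [(0,2) g=5 f=9, (0,4) g=5 f=7, (1,2) g=4 f=9, (1,4) g=4 f=7, (2,4) g=3 f=7, (3,2) g=2 f=9, (4,4) g=1 f=7]
step 2: expand (0,4) (f=7, h=2) → closed; open now [(0,2) g=5 f=9, (1,2) g=4 f=9, (1,4) g=4 f=7, (2,4) g=3 f=7, (3,2) g=2 f=9, (4,4) g=1 f=7]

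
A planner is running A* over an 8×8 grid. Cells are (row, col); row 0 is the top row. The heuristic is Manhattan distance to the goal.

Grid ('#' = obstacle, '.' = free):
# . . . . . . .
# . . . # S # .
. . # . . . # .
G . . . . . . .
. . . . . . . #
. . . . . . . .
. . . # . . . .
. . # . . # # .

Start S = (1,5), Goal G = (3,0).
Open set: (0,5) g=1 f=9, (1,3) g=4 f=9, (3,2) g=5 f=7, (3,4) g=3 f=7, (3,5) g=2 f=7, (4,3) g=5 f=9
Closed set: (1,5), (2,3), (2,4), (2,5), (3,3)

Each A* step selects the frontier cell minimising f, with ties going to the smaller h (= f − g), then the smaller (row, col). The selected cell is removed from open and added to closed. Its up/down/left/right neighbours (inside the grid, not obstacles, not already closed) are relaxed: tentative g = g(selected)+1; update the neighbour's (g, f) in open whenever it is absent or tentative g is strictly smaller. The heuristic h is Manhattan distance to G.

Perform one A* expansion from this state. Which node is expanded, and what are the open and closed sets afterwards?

step 1: expand (3,2) (f=7, h=2) → closed; open now [(0,5) g=1 f=9, (1,3) g=4 f=9, (3,1) g=6 f=7, (3,4) g=3 f=7, (3,5) g=2 f=7, (4,2) g=6 f=9, (4,3) g=5 f=9]

expanded=(3,2); open=[(0,5) g=1 f=9, (1,3) g=4 f=9, (3,1) g=6 f=7, (3,4) g=3 f=7, (3,5) g=2 f=7, (4,2) g=6 f=9, (4,3) g=5 f=9]; closed=[(1,5), (2,3), (2,4), (2,5), (3,2), (3,3)]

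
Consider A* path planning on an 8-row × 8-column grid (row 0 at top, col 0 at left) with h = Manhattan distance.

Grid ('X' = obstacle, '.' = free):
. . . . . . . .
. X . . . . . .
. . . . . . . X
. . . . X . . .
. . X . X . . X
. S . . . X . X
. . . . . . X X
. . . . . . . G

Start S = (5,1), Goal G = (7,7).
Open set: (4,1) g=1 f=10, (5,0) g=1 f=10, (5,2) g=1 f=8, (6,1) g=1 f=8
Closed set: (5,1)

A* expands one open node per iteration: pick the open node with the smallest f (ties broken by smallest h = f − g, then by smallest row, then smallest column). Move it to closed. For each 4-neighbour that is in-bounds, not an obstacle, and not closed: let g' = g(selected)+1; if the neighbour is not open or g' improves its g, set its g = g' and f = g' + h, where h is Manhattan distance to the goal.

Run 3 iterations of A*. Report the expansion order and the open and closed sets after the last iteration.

order=[(5,2) → (5,3) → (5,4)]; open=[(4,1) g=1 f=10, (4,3) g=3 f=10, (5,0) g=1 f=10, (6,1) g=1 f=8, (6,2) g=2 f=8, (6,3) g=3 f=8, (6,4) g=4 f=8]; closed=[(5,1), (5,2), (5,3), (5,4)]

step 1: expand (5,2) (f=8, h=7) → closed; open now [(4,1) g=1 f=10, (5,0) g=1 f=10, (5,3) g=2 f=8, (6,1) g=1 f=8, (6,2) g=2 f=8]
step 2: expand (5,3) (f=8, h=6) → closed; open now [(4,1) g=1 f=10, (4,3) g=3 f=10, (5,0) g=1 f=10, (5,4) g=3 f=8, (6,1) g=1 f=8, (6,2) g=2 f=8, (6,3) g=3 f=8]
step 3: expand (5,4) (f=8, h=5) → closed; open now [(4,1) g=1 f=10, (4,3) g=3 f=10, (5,0) g=1 f=10, (6,1) g=1 f=8, (6,2) g=2 f=8, (6,3) g=3 f=8, (6,4) g=4 f=8]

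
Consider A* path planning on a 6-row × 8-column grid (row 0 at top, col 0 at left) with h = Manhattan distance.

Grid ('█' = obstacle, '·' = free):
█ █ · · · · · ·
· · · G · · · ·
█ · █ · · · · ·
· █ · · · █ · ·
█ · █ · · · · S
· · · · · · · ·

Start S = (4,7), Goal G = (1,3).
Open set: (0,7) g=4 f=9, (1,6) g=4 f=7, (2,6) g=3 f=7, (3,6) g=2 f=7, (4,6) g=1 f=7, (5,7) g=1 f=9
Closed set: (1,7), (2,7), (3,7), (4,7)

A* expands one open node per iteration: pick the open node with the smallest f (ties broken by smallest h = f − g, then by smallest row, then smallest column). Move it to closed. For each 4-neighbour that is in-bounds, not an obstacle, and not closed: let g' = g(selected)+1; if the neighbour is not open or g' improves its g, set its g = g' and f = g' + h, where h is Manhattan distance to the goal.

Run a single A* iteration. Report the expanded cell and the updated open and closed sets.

step 1: expand (1,6) (f=7, h=3) → closed; open now [(0,6) g=5 f=9, (0,7) g=4 f=9, (1,5) g=5 f=7, (2,6) g=3 f=7, (3,6) g=2 f=7, (4,6) g=1 f=7, (5,7) g=1 f=9]

expanded=(1,6); open=[(0,6) g=5 f=9, (0,7) g=4 f=9, (1,5) g=5 f=7, (2,6) g=3 f=7, (3,6) g=2 f=7, (4,6) g=1 f=7, (5,7) g=1 f=9]; closed=[(1,6), (1,7), (2,7), (3,7), (4,7)]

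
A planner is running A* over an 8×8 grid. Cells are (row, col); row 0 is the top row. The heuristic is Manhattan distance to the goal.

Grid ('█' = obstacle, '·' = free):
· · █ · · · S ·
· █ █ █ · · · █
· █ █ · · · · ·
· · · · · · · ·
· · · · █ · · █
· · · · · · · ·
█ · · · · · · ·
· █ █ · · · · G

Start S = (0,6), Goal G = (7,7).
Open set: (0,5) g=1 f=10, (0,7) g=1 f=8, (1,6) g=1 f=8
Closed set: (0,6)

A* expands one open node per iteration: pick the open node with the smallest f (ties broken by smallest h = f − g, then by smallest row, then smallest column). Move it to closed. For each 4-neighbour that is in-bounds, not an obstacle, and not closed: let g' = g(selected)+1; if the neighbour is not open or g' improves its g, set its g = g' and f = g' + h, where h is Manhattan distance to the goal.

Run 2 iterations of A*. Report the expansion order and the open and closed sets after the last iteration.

step 1: expand (0,7) (f=8, h=7) → closed; open now [(0,5) g=1 f=10, (1,6) g=1 f=8]
step 2: expand (1,6) (f=8, h=7) → closed; open now [(0,5) g=1 f=10, (1,5) g=2 f=10, (2,6) g=2 f=8]

order=[(0,7) → (1,6)]; open=[(0,5) g=1 f=10, (1,5) g=2 f=10, (2,6) g=2 f=8]; closed=[(0,6), (0,7), (1,6)]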